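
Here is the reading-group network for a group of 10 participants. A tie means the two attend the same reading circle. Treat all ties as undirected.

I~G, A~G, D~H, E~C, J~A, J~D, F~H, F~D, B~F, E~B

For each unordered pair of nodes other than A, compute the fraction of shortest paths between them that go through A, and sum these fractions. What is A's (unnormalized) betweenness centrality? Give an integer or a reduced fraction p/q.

Pairs whose geodesics pass through A — C–G: 1; C–I: 1; F–G: 1; F–I: 1; E–G: 1; E–I: 1; H–G: 1; H–I: 1; B–G: 1; B–I: 1; J–G: 1; J–I: 1; G–D: 1; I–D: 1.
All other pairs contribute 0.
Summing the contributions gives betweenness(A) = 14.

14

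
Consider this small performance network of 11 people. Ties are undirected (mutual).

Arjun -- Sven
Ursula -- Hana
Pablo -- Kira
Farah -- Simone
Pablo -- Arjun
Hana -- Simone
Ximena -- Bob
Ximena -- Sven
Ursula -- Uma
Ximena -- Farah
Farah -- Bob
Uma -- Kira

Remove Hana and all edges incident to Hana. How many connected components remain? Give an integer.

Hana's neighbors (Simone and Ursula) remain reachable from one another through other ties, so the rest of the network stays in one piece.

1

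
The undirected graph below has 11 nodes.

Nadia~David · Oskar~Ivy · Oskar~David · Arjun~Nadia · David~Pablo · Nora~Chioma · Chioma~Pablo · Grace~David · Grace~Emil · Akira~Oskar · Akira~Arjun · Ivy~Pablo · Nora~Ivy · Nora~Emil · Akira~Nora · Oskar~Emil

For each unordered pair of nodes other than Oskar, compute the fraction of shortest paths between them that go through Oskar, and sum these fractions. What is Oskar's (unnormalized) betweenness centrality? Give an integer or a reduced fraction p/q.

Pairs whose geodesics pass through Oskar — Nora–David: 3/6; Pablo–Akira: 2/4; Pablo–Emil: 2/5; Ivy–Akira: 1/2; Ivy–Arjun: 1/2; Ivy–Nadia: 1/2; Ivy–David: 1/2; Ivy–Grace: 2/4; Ivy–Emil: 1/2; Akira–David: 1; Akira–Grace: 2/3; Akira–Emil: 1/2; Arjun–Emil: 1/2; Nadia–Emil: 1/2 … (+1 more pairs).
All other pairs contribute 0.
Summing the contributions gives betweenness(Oskar) = 121/15.

121/15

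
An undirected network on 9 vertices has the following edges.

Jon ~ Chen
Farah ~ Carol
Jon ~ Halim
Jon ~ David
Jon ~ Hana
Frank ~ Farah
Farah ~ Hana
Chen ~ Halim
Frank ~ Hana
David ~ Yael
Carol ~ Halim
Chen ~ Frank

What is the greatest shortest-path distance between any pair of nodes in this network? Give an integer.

4

Eccentricity of each node (its greatest distance to any other): Carol:4, Chen:3, David:3, Farah:4, Frank:4, Halim:3, Hana:3, Jon:2, Yael:4.
The maximum eccentricity is 4, realized for instance by the pair Farah–Yael via Farah – Hana – Jon – David – Yael. So the diameter is 4.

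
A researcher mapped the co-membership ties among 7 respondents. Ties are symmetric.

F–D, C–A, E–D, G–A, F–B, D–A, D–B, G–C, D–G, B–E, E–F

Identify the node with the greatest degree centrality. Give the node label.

D

Degrees — A:3, B:3, C:2, D:5, E:3, F:3, G:3.
The maximum is 5, attained only by D.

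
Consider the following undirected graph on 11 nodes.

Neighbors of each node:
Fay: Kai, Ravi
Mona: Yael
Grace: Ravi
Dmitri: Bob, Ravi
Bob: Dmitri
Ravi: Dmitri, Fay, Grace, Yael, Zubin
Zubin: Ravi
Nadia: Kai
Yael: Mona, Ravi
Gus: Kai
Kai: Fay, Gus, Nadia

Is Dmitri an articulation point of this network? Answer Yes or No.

Yes

Removing Dmitri leaves {Fay, Grace, Gus, Kai, Mona, Nadia, Ravi, Yael, and Zubin} with no path to {Bob}, so the network splits into 2 components. Dmitri is a cut vertex.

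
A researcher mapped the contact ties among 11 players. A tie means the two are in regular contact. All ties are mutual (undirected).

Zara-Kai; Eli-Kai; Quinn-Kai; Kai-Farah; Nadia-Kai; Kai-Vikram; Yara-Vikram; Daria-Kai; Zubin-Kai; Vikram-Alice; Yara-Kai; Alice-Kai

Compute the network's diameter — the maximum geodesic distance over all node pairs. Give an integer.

2

Eccentricity of each node (its greatest distance to any other): Alice:2, Daria:2, Eli:2, Farah:2, Kai:1, Nadia:2, Quinn:2, Vikram:2, Yara:2, Zara:2, Zubin:2.
The maximum eccentricity is 2, realized for instance by the pair Farah–Quinn via Farah – Kai – Quinn. So the diameter is 2.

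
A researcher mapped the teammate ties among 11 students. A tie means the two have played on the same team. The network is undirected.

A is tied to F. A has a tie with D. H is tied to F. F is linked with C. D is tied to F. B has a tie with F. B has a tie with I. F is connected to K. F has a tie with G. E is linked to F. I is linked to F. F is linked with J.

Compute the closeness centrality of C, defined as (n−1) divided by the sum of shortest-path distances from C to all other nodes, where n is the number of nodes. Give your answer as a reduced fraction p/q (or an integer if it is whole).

10/19

Distances from C: A:2, B:2, D:2, E:2, F:1, G:2, H:2, I:2, J:2, K:2. Sum = 19.
n = 11, so closeness = 10/19.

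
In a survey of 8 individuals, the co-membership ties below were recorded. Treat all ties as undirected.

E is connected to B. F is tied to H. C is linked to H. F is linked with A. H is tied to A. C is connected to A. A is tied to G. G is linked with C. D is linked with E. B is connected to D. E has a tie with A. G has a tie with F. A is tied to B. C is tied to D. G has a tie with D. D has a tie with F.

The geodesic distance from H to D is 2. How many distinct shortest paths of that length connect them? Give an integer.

The shortest distance is 2. The length-2 paths are: H–C–D; H–F–D.
That gives 2 distinct shortest paths.

2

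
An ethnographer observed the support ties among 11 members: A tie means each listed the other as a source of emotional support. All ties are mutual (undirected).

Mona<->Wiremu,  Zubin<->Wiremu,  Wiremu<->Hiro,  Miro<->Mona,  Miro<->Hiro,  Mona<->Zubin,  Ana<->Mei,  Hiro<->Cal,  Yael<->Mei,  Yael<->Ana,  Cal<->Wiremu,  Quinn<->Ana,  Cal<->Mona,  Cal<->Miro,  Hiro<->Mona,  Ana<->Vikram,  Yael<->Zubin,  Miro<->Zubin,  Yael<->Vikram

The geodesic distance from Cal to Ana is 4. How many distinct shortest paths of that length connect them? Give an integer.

3

The shortest distance is 4. The length-4 paths are: Cal–Mona–Zubin–Yael–Ana; Cal–Miro–Zubin–Yael–Ana; Cal–Wiremu–Zubin–Yael–Ana.
That gives 3 distinct shortest paths.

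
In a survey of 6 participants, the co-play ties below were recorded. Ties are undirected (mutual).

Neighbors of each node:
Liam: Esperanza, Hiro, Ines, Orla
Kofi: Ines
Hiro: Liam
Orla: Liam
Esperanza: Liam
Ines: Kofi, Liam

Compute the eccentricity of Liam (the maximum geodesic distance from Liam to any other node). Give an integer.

Distances from Liam: Esperanza:1, Hiro:1, Ines:1, Kofi:2, Orla:1.
The largest is 2 (to Kofi), so the eccentricity of Liam is 2.

2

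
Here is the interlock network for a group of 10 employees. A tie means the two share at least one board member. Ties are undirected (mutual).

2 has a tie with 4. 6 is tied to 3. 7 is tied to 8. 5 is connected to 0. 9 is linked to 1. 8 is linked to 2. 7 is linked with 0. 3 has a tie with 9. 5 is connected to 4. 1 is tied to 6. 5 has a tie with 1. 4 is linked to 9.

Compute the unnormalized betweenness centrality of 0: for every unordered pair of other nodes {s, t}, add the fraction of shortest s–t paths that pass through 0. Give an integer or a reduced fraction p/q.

Pairs whose geodesics pass through 0 — 3–7: 3/4; 6–7: 1; 6–8: 1/4; 1–7: 1; 1–8: 1/3; 5–7: 1; 5–8: 1/2; 7–4: 1/2; 7–9: 2/3.
All other pairs contribute 0.
Summing the contributions gives betweenness(0) = 6.

6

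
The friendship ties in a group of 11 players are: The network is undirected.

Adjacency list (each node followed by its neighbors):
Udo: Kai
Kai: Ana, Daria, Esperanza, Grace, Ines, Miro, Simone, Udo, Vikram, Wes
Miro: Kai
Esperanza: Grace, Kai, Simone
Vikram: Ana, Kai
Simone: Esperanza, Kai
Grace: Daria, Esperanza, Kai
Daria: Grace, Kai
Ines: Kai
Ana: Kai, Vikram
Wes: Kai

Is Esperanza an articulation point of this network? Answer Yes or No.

Even without Esperanza, every remaining node can still reach every other (the residual graph is connected), so Esperanza is not a cut vertex.

No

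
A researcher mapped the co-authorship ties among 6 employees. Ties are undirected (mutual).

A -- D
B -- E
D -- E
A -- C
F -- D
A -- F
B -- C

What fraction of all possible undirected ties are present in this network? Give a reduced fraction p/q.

7/15

There are 7 edges and 6 nodes, so the maximum possible is C(6,2) = 15.
Density = 7/15.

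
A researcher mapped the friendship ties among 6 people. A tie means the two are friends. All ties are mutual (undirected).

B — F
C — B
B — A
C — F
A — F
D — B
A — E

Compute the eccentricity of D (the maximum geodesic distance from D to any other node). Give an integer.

3

Distances from D: A:2, B:1, C:2, E:3, F:2.
The largest is 3 (to E), so the eccentricity of D is 3.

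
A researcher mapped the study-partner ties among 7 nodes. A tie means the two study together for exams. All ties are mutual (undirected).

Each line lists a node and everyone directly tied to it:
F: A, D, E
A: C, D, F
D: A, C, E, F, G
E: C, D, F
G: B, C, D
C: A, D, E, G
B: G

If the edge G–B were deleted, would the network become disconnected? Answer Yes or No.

Without the G–B edge there is no alternate route between G and B, so the network disconnects. It is a bridge.

Yes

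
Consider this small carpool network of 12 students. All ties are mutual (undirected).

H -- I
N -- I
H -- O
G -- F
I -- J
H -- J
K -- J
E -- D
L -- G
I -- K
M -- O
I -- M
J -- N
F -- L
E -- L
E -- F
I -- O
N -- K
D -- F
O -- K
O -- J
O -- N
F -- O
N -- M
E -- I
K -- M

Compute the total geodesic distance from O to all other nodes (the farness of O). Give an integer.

15

Distances from O: D:2, E:2, F:1, G:2, H:1, I:1, J:1, K:1, L:2, M:1, N:1.
Sum = 2 + 2 + 1 + 2 + 1 + 1 + 1 + 1 + 2 + 1 + 1 = 15.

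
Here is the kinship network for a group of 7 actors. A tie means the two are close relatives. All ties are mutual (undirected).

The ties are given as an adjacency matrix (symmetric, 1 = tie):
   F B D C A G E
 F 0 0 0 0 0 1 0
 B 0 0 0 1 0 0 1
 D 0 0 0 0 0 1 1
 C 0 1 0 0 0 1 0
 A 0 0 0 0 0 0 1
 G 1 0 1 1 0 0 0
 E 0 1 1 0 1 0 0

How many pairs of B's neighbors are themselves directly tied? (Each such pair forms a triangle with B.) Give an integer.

B's neighbors are C and E, but none of them are tied to each other, so no triangle contains B.

0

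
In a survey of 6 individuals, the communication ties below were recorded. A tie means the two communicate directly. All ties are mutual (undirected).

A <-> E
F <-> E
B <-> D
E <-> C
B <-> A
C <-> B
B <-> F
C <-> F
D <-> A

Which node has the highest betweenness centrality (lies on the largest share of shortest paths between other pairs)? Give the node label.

Unnormalized betweenness of each node: A:4/3, B:3, C:1/3, D:0, E:1, F:1/3.
B has the largest value, 3, making it the main broker — the node through which the most shortest paths run.

B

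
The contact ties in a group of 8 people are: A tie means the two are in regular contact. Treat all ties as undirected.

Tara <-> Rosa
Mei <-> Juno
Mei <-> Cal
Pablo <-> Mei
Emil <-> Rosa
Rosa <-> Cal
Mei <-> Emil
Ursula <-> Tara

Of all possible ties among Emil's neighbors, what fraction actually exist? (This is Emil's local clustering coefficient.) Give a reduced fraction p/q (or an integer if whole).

Emil's neighbors: Mei and Rosa (k = 2).
Possible neighbor pairs: C(2,2) = 1. Edges among them: none → e = 0.
Clustering(Emil) = 0/1.

0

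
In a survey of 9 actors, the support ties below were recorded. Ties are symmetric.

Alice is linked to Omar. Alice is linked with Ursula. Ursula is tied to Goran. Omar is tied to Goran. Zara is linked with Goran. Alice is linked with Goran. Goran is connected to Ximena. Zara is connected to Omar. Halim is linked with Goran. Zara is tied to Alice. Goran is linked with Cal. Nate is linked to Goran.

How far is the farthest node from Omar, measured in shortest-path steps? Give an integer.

2

Distances from Omar: Alice:1, Cal:2, Goran:1, Halim:2, Nate:2, Ursula:2, Ximena:2, Zara:1.
The largest is 2 (to Ursula, Nate, Cal, Ximena, and Halim), so the eccentricity of Omar is 2.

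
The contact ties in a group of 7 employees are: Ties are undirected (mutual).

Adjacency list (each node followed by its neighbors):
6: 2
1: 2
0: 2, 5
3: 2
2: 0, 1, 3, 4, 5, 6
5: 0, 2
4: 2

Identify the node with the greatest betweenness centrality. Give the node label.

2

Unnormalized betweenness of each node: 0:0, 1:0, 2:14, 3:0, 4:0, 5:0, 6:0.
2 has the largest value, 14, making it the main broker — the node through which the most shortest paths run.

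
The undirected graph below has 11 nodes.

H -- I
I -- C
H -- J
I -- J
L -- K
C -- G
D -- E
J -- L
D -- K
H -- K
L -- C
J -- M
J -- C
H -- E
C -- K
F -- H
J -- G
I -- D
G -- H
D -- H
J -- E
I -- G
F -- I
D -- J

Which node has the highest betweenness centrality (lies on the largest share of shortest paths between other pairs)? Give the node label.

Unnormalized betweenness of each node: C:31/12, D:5/3, E:0, F:0, G:1/4, H:15/2, I:53/12, J:61/4, K:11/6, L:1/2, M:0.
J has the largest value, 61/4, making it the main broker — the node through which the most shortest paths run.

J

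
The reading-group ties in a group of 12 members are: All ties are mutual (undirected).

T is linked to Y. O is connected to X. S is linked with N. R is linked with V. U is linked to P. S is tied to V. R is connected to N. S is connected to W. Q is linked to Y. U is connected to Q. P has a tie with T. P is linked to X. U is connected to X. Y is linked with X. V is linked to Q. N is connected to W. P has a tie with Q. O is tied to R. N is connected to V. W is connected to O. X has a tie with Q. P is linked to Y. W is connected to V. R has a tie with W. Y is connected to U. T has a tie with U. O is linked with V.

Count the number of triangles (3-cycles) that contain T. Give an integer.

3

T's neighbors: P, U, and Y.
Neighbor pairs that are themselves tied: T–P–U; T–P–Y; T–U–Y. Each forms one triangle with T, for 3 in total.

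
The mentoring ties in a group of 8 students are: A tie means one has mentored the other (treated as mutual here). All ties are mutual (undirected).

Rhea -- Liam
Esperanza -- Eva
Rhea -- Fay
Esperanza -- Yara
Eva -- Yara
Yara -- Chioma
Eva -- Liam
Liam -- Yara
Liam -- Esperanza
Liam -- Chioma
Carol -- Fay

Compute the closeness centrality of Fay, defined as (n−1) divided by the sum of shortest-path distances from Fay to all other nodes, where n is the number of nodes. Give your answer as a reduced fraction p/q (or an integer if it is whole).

Distances from Fay: Carol:1, Chioma:3, Esperanza:3, Eva:3, Liam:2, Rhea:1, Yara:3. Sum = 16.
n = 8, so closeness = 7/16.

7/16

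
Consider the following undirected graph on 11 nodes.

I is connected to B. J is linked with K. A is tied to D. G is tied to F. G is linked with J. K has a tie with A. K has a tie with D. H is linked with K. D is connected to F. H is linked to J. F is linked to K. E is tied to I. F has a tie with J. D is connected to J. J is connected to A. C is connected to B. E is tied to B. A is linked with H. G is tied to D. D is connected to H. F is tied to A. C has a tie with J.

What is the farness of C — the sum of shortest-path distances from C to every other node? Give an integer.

18

Distances from C: A:2, B:1, D:2, E:2, F:2, G:2, H:2, I:2, J:1, K:2.
Sum = 2 + 1 + 2 + 2 + 2 + 2 + 2 + 2 + 1 + 2 = 18.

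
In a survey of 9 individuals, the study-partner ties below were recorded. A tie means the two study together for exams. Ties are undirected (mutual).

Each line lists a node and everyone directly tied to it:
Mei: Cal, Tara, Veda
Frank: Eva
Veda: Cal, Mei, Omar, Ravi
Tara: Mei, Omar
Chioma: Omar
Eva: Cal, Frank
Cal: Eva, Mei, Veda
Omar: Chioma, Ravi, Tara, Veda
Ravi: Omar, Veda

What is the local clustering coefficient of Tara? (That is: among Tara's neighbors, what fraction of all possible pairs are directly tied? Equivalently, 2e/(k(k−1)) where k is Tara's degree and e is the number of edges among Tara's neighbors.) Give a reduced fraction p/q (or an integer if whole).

0

Tara's neighbors: Mei and Omar (k = 2).
Possible neighbor pairs: C(2,2) = 1. Edges among them: none → e = 0.
Clustering(Tara) = 0/1.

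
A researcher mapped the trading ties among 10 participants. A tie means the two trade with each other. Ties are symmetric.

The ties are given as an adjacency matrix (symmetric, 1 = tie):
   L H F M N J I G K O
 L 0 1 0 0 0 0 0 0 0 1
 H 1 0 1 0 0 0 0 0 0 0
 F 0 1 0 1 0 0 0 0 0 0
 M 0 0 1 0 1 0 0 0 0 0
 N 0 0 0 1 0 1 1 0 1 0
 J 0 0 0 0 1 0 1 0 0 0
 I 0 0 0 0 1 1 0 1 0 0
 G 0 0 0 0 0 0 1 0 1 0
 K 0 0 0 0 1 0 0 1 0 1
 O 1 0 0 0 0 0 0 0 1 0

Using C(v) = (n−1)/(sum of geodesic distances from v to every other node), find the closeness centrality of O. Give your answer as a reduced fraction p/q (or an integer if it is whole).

Distances from O: F:3, G:2, H:2, I:3, J:3, K:1, L:1, M:3, N:2. Sum = 20.
n = 10, so closeness = 9/20.

9/20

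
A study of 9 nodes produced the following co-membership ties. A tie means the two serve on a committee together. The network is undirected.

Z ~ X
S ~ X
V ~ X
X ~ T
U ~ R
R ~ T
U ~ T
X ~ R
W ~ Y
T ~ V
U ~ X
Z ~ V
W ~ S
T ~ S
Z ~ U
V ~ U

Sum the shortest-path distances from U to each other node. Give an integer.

Distances from U: R:1, S:2, T:1, V:1, W:3, X:1, Y:4, Z:1.
Sum = 1 + 2 + 1 + 1 + 3 + 1 + 4 + 1 = 14.

14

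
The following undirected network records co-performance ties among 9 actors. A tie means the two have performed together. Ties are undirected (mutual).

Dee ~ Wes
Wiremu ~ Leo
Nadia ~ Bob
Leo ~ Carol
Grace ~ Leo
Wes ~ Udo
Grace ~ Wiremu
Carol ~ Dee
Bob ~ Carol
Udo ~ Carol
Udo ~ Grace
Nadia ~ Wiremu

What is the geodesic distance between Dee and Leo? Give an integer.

One shortest route is Dee – Carol – Leo, which uses 2 edges, and Dee and Leo are not directly tied, so nothing shorter exists. So d(Dee,Leo) = 2.

2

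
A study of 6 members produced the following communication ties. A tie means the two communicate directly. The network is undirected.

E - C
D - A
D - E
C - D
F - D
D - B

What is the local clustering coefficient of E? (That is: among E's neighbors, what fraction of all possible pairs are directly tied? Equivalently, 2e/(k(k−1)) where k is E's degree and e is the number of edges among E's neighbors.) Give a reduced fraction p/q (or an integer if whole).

E's neighbors: C and D (k = 2).
Possible neighbor pairs: C(2,2) = 1. Edges among them: C–D → e = 1.
Clustering(E) = 1/1.

1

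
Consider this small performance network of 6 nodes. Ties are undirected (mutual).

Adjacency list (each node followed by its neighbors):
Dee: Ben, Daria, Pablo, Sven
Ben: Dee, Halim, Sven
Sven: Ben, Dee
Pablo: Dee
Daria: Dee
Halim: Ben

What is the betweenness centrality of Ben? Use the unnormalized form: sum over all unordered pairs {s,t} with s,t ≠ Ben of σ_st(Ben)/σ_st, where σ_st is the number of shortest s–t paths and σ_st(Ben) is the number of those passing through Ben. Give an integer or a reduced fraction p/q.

4

Pairs whose geodesics pass through Ben — Halim–Pablo: 1; Halim–Sven: 1; Halim–Dee: 1; Halim–Daria: 1.
All other pairs contribute 0.
Summing the contributions gives betweenness(Ben) = 4.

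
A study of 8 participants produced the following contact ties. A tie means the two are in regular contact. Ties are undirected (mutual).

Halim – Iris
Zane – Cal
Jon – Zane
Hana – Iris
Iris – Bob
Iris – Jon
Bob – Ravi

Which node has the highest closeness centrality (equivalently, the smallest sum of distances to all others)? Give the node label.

Iris

Farness (sum of distances to all others) for each node — Bob:15, Cal:23, Halim:17, Hana:17, Iris:11, Jon:13, Ravi:21, Zane:17.
The smallest farness is 11, for Iris, so Iris has the highest closeness.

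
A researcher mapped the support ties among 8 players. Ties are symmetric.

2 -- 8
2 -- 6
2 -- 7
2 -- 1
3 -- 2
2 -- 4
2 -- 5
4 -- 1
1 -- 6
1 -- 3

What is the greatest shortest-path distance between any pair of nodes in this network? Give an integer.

Eccentricity of each node (its greatest distance to any other): 1:2, 2:1, 3:2, 4:2, 5:2, 6:2, 7:2, 8:2.
The maximum eccentricity is 2, realized for instance by the pair 7–6 via 7 – 2 – 6. So the diameter is 2.

2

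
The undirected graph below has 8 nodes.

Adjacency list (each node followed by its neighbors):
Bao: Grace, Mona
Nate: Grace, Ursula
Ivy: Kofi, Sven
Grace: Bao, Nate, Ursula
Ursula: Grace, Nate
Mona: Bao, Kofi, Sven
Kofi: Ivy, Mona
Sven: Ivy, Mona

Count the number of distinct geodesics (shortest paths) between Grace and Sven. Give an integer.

1

The shortest distance is 3, and the only length-3 path is Grace–Bao–Mona–Sven. So there is exactly 1 shortest path.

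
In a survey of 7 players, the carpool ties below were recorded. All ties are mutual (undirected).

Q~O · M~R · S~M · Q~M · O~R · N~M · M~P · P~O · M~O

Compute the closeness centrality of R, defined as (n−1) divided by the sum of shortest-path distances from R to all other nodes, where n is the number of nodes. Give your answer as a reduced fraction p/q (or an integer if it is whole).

Distances from R: M:1, N:2, O:1, P:2, Q:2, S:2. Sum = 10.
n = 7, so closeness = 6/10 = 3/5.

3/5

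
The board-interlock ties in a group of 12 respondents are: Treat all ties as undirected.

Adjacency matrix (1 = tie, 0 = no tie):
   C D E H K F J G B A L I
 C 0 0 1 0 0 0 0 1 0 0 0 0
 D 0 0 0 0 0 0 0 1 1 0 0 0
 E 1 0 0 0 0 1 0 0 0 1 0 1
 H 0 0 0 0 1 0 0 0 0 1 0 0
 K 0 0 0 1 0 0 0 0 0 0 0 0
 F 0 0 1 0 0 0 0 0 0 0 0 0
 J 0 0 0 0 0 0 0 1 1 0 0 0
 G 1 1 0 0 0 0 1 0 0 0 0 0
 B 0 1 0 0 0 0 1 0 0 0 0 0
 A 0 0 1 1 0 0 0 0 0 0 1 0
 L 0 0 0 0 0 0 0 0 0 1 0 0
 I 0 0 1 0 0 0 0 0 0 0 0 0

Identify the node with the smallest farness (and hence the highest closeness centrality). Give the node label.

Farness (sum of distances to all others) for each node — A:27, B:45, C:25, D:37, E:23, F:33, G:29, H:35, I:33, J:37, K:45, L:37.
The smallest farness is 23, for E, so E has the highest closeness.

E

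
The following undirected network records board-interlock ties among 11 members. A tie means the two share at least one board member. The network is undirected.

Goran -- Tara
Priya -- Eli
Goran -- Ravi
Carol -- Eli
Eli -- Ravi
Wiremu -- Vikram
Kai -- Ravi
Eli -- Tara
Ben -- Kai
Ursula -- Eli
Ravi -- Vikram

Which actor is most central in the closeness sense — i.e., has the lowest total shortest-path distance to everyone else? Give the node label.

Farness (sum of distances to all others) for each node — Ben:32, Carol:26, Eli:17, Goran:23, Kai:23, Priya:26, Ravi:16, Tara:24, Ursula:26, Vikram:23, Wiremu:32.
The smallest farness is 16, for Ravi, so Ravi has the highest closeness.

Ravi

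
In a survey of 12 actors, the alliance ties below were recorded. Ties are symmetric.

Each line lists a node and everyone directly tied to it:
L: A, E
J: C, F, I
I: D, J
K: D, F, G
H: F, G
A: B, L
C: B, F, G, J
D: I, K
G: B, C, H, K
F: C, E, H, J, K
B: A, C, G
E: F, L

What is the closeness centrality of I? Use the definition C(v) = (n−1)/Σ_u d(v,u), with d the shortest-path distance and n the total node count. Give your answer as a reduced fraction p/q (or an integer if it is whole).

11/28

Distances from I: A:4, B:3, C:2, D:1, E:3, F:2, G:3, H:3, J:1, K:2, L:4. Sum = 28.
n = 12, so closeness = 11/28.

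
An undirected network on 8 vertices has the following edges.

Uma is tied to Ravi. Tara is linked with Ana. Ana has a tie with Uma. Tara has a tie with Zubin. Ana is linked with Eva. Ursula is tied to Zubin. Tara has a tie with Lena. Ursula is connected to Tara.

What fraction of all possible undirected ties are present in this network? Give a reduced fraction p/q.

2/7

There are 8 edges and 8 nodes, so the maximum possible is C(8,2) = 28.
Density = 8/28 = 2/7.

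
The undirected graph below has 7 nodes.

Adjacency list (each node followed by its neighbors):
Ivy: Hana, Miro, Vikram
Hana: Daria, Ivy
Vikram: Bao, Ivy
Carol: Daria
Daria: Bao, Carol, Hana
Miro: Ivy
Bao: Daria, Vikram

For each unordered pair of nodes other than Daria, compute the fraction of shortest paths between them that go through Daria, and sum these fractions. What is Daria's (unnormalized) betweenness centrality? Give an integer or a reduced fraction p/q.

6

Pairs whose geodesics pass through Daria — Carol–Bao: 1; Carol–Hana: 1; Carol–Vikram: 1; Carol–Miro: 1; Carol–Ivy: 1; Bao–Hana: 1.
All other pairs contribute 0.
Summing the contributions gives betweenness(Daria) = 6.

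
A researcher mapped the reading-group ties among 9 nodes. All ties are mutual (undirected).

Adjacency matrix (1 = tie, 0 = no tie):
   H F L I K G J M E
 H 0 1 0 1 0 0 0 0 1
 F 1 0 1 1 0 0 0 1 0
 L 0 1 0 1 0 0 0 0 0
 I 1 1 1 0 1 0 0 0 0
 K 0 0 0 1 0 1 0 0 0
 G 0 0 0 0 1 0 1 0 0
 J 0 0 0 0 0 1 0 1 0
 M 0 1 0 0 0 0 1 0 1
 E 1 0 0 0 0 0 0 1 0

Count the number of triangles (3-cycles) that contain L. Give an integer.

L's neighbors: F and I.
Neighbor pairs that are themselves tied: L–F–I. Each forms one triangle with L, for 1 in total.

1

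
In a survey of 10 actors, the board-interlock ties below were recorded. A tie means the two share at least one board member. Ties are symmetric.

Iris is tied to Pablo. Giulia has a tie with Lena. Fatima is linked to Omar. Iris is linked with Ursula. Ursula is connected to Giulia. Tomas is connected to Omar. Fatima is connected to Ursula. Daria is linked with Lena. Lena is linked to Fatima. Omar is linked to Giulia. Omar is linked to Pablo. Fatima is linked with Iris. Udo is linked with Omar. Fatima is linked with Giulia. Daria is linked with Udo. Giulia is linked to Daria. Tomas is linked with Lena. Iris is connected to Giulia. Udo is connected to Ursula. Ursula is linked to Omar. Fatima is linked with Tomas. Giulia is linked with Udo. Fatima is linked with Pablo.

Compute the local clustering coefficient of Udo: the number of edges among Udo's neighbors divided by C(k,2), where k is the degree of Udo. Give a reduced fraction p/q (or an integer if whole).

Udo's neighbors: Daria, Giulia, Omar, and Ursula (k = 4).
Possible neighbor pairs: C(4,2) = 6. Edges among them: Daria–Giulia, Giulia–Omar, Giulia–Ursula, Omar–Ursula → e = 4.
Clustering(Udo) = 4/6 = 2/3.

2/3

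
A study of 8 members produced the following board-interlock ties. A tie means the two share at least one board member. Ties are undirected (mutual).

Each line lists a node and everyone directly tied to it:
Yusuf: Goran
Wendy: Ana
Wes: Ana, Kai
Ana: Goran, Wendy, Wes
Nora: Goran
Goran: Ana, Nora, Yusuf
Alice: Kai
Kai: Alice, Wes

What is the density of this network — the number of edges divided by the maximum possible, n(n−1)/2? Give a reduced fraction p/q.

There are 7 edges and 8 nodes, so the maximum possible is C(8,2) = 28.
Density = 7/28 = 1/4.

1/4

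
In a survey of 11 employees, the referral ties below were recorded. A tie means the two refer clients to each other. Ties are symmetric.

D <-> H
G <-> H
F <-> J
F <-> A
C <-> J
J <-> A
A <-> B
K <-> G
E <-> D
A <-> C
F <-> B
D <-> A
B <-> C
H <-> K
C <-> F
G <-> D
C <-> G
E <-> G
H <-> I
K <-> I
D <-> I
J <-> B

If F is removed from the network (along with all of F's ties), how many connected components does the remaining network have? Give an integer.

F's neighbors (A, B, C, and J) remain reachable from one another through other ties, so the rest of the network stays in one piece.

1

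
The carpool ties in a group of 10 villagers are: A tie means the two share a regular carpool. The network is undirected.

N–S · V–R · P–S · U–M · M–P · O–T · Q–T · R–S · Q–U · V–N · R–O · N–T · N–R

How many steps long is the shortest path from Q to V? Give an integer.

One shortest route is Q – T – N – V, which uses 3 edges, and at distance 2 from Q we only reach {M, N, O}, which does not include V. So d(Q,V) = 3.

3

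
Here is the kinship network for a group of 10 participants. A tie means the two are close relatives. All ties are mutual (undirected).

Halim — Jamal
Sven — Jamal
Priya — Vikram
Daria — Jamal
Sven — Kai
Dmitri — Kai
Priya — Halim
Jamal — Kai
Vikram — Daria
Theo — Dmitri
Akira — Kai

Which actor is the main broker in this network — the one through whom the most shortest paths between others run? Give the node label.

Unnormalized betweenness of each node: Akira:0, Daria:6, Dmitri:8, Halim:6, Jamal:21, Kai:20, Priya:1, Sven:0, Theo:0, Vikram:1.
Jamal has the largest value, 21, making it the main broker — the node through which the most shortest paths run.

Jamal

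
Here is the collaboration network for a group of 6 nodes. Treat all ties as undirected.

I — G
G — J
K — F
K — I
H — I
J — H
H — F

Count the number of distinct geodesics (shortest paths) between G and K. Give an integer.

1

The shortest distance is 2, and the only length-2 path is G–I–K. So there is exactly 1 shortest path.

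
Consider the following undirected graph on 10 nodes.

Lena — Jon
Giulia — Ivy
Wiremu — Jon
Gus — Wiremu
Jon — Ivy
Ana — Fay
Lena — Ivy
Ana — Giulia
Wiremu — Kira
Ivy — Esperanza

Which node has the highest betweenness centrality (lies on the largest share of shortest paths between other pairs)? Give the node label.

Unnormalized betweenness of each node: Ana:8, Esperanza:0, Fay:0, Giulia:14, Gus:0, Ivy:23, Jon:18, Kira:0, Lena:0, Wiremu:15.
Ivy has the largest value, 23, making it the main broker — the node through which the most shortest paths run.

Ivy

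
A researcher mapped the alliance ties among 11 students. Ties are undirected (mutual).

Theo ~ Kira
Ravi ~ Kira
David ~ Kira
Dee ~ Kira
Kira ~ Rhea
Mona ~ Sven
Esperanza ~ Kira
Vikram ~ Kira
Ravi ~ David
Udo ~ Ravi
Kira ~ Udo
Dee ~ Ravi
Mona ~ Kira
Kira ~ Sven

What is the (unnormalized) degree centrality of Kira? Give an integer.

Kira is directly tied to David, Dee, Esperanza, Mona, Ravi, Rhea, Sven, Theo, Udo, and Vikram. That is 10 neighbors, so the degree of Kira is 10.

10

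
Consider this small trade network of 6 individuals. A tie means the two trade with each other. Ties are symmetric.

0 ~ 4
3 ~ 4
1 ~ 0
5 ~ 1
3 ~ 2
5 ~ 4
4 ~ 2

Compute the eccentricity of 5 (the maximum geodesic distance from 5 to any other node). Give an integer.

Distances from 5: 0:2, 1:1, 2:2, 3:2, 4:1.
The largest is 2 (to 3, 2, and 0), so the eccentricity of 5 is 2.

2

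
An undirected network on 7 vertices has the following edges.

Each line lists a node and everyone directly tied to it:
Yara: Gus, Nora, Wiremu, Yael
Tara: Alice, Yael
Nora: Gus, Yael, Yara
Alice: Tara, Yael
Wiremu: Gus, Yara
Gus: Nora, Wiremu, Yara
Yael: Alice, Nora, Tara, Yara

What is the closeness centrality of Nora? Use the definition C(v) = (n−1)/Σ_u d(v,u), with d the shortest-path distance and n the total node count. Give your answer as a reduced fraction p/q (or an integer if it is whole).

2/3

Distances from Nora: Alice:2, Gus:1, Tara:2, Wiremu:2, Yael:1, Yara:1. Sum = 9.
n = 7, so closeness = 6/9 = 2/3.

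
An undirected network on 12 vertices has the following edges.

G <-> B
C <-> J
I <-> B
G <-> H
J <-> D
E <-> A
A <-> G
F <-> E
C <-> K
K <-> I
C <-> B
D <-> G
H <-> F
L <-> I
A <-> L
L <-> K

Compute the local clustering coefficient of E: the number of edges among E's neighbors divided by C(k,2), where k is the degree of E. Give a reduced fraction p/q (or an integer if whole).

E's neighbors: A and F (k = 2).
Possible neighbor pairs: C(2,2) = 1. Edges among them: none → e = 0.
Clustering(E) = 0/1.

0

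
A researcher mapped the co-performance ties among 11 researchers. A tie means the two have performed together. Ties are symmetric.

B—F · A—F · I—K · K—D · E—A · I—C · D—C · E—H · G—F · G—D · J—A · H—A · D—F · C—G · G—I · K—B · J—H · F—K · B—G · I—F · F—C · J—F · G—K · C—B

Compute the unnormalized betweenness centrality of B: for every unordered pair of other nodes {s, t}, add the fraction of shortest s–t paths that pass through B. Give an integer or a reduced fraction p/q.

Pairs whose geodesics pass through B — C–K: 1/5.
All other pairs contribute 0.
Summing the contributions gives betweenness(B) = 1/5.

1/5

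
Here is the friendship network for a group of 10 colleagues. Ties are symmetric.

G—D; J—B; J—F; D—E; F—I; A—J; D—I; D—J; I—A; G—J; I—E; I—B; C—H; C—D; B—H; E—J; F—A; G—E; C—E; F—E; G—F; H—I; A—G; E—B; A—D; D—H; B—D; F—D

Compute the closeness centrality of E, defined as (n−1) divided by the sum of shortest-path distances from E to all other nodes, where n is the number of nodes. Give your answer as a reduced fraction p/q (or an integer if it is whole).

9/11

Distances from E: A:2, B:1, C:1, D:1, F:1, G:1, H:2, I:1, J:1. Sum = 11.
n = 10, so closeness = 9/11.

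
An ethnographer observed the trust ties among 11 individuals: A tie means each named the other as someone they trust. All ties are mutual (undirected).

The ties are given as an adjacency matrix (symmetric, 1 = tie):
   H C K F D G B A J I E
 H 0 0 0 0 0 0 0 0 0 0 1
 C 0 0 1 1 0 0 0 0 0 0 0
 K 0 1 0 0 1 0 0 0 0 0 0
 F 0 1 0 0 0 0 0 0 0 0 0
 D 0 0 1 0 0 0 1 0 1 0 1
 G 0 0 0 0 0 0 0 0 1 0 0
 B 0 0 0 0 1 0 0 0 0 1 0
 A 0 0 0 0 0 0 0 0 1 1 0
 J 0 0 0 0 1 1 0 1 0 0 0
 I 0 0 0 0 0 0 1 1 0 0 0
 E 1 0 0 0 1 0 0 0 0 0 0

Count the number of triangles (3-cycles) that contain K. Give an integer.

K's neighbors are C and D, but none of them are tied to each other, so no triangle contains K.

0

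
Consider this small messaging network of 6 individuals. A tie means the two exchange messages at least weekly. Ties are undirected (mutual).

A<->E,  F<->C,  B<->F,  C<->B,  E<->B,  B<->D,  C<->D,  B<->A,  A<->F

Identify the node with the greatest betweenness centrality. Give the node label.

B

Unnormalized betweenness of each node: A:1/2, B:9/2, C:1/2, D:0, E:0, F:1/2.
B has the largest value, 9/2, making it the main broker — the node through which the most shortest paths run.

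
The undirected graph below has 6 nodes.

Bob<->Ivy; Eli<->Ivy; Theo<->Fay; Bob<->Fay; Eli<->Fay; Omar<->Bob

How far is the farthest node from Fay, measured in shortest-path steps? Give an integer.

2

Distances from Fay: Bob:1, Eli:1, Ivy:2, Omar:2, Theo:1.
The largest is 2 (to Ivy and Omar), so the eccentricity of Fay is 2.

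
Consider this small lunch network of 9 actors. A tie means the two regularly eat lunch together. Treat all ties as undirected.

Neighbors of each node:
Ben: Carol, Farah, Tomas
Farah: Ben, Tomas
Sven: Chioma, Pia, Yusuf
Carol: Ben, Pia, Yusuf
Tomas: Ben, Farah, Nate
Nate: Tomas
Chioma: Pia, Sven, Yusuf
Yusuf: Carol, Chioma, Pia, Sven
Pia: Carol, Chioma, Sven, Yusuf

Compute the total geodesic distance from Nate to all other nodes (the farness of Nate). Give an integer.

26

Distances from Nate: Ben:2, Carol:3, Chioma:5, Farah:2, Pia:4, Sven:5, Tomas:1, Yusuf:4.
Sum = 2 + 3 + 5 + 2 + 4 + 5 + 1 + 4 = 26.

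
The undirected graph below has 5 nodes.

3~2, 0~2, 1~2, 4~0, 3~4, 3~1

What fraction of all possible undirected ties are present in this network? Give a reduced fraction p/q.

There are 6 edges and 5 nodes, so the maximum possible is C(5,2) = 10.
Density = 6/10 = 3/5.

3/5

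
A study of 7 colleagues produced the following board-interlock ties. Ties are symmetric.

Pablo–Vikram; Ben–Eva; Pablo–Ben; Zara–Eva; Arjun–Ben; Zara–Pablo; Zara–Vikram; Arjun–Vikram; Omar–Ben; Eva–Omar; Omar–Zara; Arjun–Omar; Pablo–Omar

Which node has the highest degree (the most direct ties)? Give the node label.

Omar

Degrees — Arjun:3, Ben:4, Eva:3, Omar:5, Pablo:4, Vikram:3, Zara:4.
The maximum is 5, attained only by Omar.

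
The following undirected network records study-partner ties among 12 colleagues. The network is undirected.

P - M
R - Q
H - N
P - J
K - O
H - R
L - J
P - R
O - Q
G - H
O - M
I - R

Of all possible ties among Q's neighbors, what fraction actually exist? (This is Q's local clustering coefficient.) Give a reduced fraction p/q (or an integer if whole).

0

Q's neighbors: O and R (k = 2).
Possible neighbor pairs: C(2,2) = 1. Edges among them: none → e = 0.
Clustering(Q) = 0/1.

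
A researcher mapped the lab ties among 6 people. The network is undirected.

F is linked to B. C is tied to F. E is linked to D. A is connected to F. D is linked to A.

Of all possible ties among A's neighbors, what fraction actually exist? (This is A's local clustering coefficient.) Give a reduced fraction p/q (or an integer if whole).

A's neighbors: D and F (k = 2).
Possible neighbor pairs: C(2,2) = 1. Edges among them: none → e = 0.
Clustering(A) = 0/1.

0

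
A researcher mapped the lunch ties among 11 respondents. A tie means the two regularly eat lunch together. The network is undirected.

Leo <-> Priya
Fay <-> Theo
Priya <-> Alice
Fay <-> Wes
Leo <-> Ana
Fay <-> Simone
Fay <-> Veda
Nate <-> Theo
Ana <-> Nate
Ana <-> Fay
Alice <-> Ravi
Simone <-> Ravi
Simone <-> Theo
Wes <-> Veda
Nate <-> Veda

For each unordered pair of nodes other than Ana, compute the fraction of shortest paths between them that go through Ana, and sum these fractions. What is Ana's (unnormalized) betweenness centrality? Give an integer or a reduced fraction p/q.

Pairs whose geodesics pass through Ana — Simone–Leo: 1; Theo–Leo: 2/2; Theo–Priya: 2/3; Nate–Fay: 1/3; Nate–Leo: 1; Nate–Priya: 1; Nate–Alice: 1/2; Veda–Leo: 2/2; Veda–Priya: 2/2; Wes–Leo: 1; Wes–Priya: 1; Fay–Leo: 1; Fay–Priya: 1.
All other pairs contribute 0.
Summing the contributions gives betweenness(Ana) = 23/2.

23/2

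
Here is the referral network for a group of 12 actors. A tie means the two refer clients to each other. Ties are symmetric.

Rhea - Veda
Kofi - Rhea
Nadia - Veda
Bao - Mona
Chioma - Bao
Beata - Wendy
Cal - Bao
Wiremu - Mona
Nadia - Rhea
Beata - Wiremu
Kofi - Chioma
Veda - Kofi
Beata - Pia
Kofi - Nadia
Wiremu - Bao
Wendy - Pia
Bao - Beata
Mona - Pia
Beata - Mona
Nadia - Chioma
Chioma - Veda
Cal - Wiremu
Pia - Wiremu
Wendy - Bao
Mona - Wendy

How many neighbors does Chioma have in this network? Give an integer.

4

Chioma is directly tied to Bao, Kofi, Nadia, and Veda. That is 4 neighbors, so the degree of Chioma is 4.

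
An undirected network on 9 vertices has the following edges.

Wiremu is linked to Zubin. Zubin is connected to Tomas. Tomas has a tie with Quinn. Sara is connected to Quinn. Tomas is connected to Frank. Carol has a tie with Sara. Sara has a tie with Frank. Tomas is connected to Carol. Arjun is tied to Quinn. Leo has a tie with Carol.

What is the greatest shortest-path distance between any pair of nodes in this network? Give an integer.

Eccentricity of each node (its greatest distance to any other): Arjun:4, Carol:3, Frank:3, Leo:4, Quinn:3, Sara:4, Tomas:2, Wiremu:4, Zubin:3.
The maximum eccentricity is 4, realized for instance by the pair Wiremu–Leo via Wiremu – Zubin – Tomas – Carol – Leo. So the diameter is 4.

4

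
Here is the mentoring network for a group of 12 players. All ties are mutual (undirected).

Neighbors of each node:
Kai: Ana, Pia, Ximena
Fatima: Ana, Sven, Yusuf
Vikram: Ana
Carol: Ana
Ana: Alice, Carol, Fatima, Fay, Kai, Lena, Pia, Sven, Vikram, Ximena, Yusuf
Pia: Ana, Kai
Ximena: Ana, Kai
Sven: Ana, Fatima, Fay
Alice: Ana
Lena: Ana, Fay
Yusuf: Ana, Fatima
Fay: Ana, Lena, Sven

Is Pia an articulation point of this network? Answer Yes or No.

Even without Pia, every remaining node can still reach every other (the residual graph is connected), so Pia is not a cut vertex.

No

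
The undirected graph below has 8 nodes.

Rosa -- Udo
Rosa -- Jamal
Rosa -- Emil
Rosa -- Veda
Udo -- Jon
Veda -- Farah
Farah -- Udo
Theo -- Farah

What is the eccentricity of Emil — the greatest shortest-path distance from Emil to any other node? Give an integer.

4

Distances from Emil: Farah:3, Jamal:2, Jon:3, Rosa:1, Theo:4, Udo:2, Veda:2.
The largest is 4 (to Theo), so the eccentricity of Emil is 4.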